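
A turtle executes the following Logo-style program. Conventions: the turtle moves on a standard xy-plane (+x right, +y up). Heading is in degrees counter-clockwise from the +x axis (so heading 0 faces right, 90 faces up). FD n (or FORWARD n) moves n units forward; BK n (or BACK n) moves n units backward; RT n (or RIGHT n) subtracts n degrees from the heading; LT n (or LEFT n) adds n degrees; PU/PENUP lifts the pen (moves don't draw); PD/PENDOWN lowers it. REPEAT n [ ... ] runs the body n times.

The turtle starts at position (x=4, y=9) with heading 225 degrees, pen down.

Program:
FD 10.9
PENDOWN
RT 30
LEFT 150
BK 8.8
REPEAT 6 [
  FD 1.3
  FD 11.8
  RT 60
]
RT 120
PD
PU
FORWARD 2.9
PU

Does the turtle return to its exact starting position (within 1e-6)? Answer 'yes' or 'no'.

Answer: no

Derivation:
Executing turtle program step by step:
Start: pos=(4,9), heading=225, pen down
FD 10.9: (4,9) -> (-3.707,1.293) [heading=225, draw]
PD: pen down
RT 30: heading 225 -> 195
LT 150: heading 195 -> 345
BK 8.8: (-3.707,1.293) -> (-12.208,3.57) [heading=345, draw]
REPEAT 6 [
  -- iteration 1/6 --
  FD 1.3: (-12.208,3.57) -> (-10.952,3.234) [heading=345, draw]
  FD 11.8: (-10.952,3.234) -> (0.446,0.18) [heading=345, draw]
  RT 60: heading 345 -> 285
  -- iteration 2/6 --
  FD 1.3: (0.446,0.18) -> (0.782,-1.076) [heading=285, draw]
  FD 11.8: (0.782,-1.076) -> (3.837,-12.474) [heading=285, draw]
  RT 60: heading 285 -> 225
  -- iteration 3/6 --
  FD 1.3: (3.837,-12.474) -> (2.917,-13.393) [heading=225, draw]
  FD 11.8: (2.917,-13.393) -> (-5.427,-21.737) [heading=225, draw]
  RT 60: heading 225 -> 165
  -- iteration 4/6 --
  FD 1.3: (-5.427,-21.737) -> (-6.682,-21.401) [heading=165, draw]
  FD 11.8: (-6.682,-21.401) -> (-18.08,-18.347) [heading=165, draw]
  RT 60: heading 165 -> 105
  -- iteration 5/6 --
  FD 1.3: (-18.08,-18.347) -> (-18.417,-17.091) [heading=105, draw]
  FD 11.8: (-18.417,-17.091) -> (-21.471,-5.693) [heading=105, draw]
  RT 60: heading 105 -> 45
  -- iteration 6/6 --
  FD 1.3: (-21.471,-5.693) -> (-20.551,-4.774) [heading=45, draw]
  FD 11.8: (-20.551,-4.774) -> (-12.208,3.57) [heading=45, draw]
  RT 60: heading 45 -> 345
]
RT 120: heading 345 -> 225
PD: pen down
PU: pen up
FD 2.9: (-12.208,3.57) -> (-14.258,1.52) [heading=225, move]
PU: pen up
Final: pos=(-14.258,1.52), heading=225, 14 segment(s) drawn

Start position: (4, 9)
Final position: (-14.258, 1.52)
Distance = 19.731; >= 1e-6 -> NOT closed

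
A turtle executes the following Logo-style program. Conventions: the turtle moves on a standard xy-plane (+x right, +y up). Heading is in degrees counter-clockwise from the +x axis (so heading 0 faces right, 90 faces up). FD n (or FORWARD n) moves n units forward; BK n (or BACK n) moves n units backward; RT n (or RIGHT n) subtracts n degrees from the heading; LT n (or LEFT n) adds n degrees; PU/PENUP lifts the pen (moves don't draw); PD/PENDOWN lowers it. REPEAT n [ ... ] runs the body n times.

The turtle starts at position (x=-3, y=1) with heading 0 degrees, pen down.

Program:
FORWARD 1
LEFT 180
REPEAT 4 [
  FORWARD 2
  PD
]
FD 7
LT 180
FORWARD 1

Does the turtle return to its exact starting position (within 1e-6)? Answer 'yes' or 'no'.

Answer: no

Derivation:
Executing turtle program step by step:
Start: pos=(-3,1), heading=0, pen down
FD 1: (-3,1) -> (-2,1) [heading=0, draw]
LT 180: heading 0 -> 180
REPEAT 4 [
  -- iteration 1/4 --
  FD 2: (-2,1) -> (-4,1) [heading=180, draw]
  PD: pen down
  -- iteration 2/4 --
  FD 2: (-4,1) -> (-6,1) [heading=180, draw]
  PD: pen down
  -- iteration 3/4 --
  FD 2: (-6,1) -> (-8,1) [heading=180, draw]
  PD: pen down
  -- iteration 4/4 --
  FD 2: (-8,1) -> (-10,1) [heading=180, draw]
  PD: pen down
]
FD 7: (-10,1) -> (-17,1) [heading=180, draw]
LT 180: heading 180 -> 0
FD 1: (-17,1) -> (-16,1) [heading=0, draw]
Final: pos=(-16,1), heading=0, 7 segment(s) drawn

Start position: (-3, 1)
Final position: (-16, 1)
Distance = 13; >= 1e-6 -> NOT closed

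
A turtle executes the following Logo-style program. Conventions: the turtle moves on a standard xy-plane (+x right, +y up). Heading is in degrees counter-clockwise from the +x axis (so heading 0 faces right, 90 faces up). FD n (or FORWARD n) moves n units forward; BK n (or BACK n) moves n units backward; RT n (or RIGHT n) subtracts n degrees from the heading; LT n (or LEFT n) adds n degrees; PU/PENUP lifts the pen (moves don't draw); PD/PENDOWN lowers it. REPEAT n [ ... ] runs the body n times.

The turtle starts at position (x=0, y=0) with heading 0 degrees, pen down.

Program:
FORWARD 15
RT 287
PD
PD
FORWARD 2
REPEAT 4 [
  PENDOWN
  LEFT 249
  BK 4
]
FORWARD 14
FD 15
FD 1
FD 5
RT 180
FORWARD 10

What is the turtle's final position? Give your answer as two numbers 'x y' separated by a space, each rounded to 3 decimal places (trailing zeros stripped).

Executing turtle program step by step:
Start: pos=(0,0), heading=0, pen down
FD 15: (0,0) -> (15,0) [heading=0, draw]
RT 287: heading 0 -> 73
PD: pen down
PD: pen down
FD 2: (15,0) -> (15.585,1.913) [heading=73, draw]
REPEAT 4 [
  -- iteration 1/4 --
  PD: pen down
  LT 249: heading 73 -> 322
  BK 4: (15.585,1.913) -> (12.433,4.375) [heading=322, draw]
  -- iteration 2/4 --
  PD: pen down
  LT 249: heading 322 -> 211
  BK 4: (12.433,4.375) -> (15.861,6.435) [heading=211, draw]
  -- iteration 3/4 --
  PD: pen down
  LT 249: heading 211 -> 100
  BK 4: (15.861,6.435) -> (16.556,2.496) [heading=100, draw]
  -- iteration 4/4 --
  PD: pen down
  LT 249: heading 100 -> 349
  BK 4: (16.556,2.496) -> (12.629,3.259) [heading=349, draw]
]
FD 14: (12.629,3.259) -> (26.372,0.588) [heading=349, draw]
FD 15: (26.372,0.588) -> (41.097,-2.274) [heading=349, draw]
FD 1: (41.097,-2.274) -> (42.078,-2.465) [heading=349, draw]
FD 5: (42.078,-2.465) -> (46.986,-3.419) [heading=349, draw]
RT 180: heading 349 -> 169
FD 10: (46.986,-3.419) -> (37.17,-1.511) [heading=169, draw]
Final: pos=(37.17,-1.511), heading=169, 11 segment(s) drawn

Answer: 37.17 -1.511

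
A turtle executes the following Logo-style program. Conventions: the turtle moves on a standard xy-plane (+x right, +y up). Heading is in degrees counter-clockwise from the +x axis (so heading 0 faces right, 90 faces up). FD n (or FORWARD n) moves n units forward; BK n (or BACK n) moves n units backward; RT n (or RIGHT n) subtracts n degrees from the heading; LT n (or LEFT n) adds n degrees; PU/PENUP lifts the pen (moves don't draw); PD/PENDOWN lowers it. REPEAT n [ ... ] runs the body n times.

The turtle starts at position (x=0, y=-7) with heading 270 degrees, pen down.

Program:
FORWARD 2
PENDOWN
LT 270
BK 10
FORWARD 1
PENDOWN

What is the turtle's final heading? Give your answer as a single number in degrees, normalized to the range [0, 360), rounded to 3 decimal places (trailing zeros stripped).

Executing turtle program step by step:
Start: pos=(0,-7), heading=270, pen down
FD 2: (0,-7) -> (0,-9) [heading=270, draw]
PD: pen down
LT 270: heading 270 -> 180
BK 10: (0,-9) -> (10,-9) [heading=180, draw]
FD 1: (10,-9) -> (9,-9) [heading=180, draw]
PD: pen down
Final: pos=(9,-9), heading=180, 3 segment(s) drawn

Answer: 180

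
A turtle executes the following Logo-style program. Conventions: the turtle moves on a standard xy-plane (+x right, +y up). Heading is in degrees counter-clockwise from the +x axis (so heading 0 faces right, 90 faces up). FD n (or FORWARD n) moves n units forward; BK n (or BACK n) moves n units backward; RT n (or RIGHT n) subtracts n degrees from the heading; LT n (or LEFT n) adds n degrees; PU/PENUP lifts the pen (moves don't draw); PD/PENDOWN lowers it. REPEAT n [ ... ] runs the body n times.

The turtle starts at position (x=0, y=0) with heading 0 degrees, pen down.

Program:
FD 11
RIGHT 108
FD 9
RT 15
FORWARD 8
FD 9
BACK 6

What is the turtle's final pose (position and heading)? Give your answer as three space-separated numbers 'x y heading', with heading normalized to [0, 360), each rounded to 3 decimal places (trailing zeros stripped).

Answer: 2.228 -17.785 237

Derivation:
Executing turtle program step by step:
Start: pos=(0,0), heading=0, pen down
FD 11: (0,0) -> (11,0) [heading=0, draw]
RT 108: heading 0 -> 252
FD 9: (11,0) -> (8.219,-8.56) [heading=252, draw]
RT 15: heading 252 -> 237
FD 8: (8.219,-8.56) -> (3.862,-15.269) [heading=237, draw]
FD 9: (3.862,-15.269) -> (-1.04,-22.817) [heading=237, draw]
BK 6: (-1.04,-22.817) -> (2.228,-17.785) [heading=237, draw]
Final: pos=(2.228,-17.785), heading=237, 5 segment(s) drawn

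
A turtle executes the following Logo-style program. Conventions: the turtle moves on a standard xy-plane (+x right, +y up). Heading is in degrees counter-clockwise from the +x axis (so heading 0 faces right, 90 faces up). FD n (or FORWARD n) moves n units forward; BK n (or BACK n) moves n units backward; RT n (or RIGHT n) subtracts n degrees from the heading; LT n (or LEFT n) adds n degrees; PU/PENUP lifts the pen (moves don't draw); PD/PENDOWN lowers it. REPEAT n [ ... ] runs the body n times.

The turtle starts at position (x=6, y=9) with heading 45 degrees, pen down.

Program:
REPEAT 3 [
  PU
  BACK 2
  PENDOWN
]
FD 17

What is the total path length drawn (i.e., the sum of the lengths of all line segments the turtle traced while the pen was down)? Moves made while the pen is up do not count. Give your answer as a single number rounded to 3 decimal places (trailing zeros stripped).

Executing turtle program step by step:
Start: pos=(6,9), heading=45, pen down
REPEAT 3 [
  -- iteration 1/3 --
  PU: pen up
  BK 2: (6,9) -> (4.586,7.586) [heading=45, move]
  PD: pen down
  -- iteration 2/3 --
  PU: pen up
  BK 2: (4.586,7.586) -> (3.172,6.172) [heading=45, move]
  PD: pen down
  -- iteration 3/3 --
  PU: pen up
  BK 2: (3.172,6.172) -> (1.757,4.757) [heading=45, move]
  PD: pen down
]
FD 17: (1.757,4.757) -> (13.778,16.778) [heading=45, draw]
Final: pos=(13.778,16.778), heading=45, 1 segment(s) drawn

Segment lengths:
  seg 1: (1.757,4.757) -> (13.778,16.778), length = 17
Total = 17

Answer: 17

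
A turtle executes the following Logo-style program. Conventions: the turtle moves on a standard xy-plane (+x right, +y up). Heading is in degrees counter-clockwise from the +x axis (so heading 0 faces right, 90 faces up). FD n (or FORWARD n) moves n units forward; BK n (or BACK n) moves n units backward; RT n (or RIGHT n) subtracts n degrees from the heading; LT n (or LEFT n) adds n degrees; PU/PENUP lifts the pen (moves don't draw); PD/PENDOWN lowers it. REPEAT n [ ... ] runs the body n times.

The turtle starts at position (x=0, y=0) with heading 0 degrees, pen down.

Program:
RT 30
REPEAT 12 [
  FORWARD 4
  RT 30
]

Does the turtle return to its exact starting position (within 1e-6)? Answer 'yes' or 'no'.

Executing turtle program step by step:
Start: pos=(0,0), heading=0, pen down
RT 30: heading 0 -> 330
REPEAT 12 [
  -- iteration 1/12 --
  FD 4: (0,0) -> (3.464,-2) [heading=330, draw]
  RT 30: heading 330 -> 300
  -- iteration 2/12 --
  FD 4: (3.464,-2) -> (5.464,-5.464) [heading=300, draw]
  RT 30: heading 300 -> 270
  -- iteration 3/12 --
  FD 4: (5.464,-5.464) -> (5.464,-9.464) [heading=270, draw]
  RT 30: heading 270 -> 240
  -- iteration 4/12 --
  FD 4: (5.464,-9.464) -> (3.464,-12.928) [heading=240, draw]
  RT 30: heading 240 -> 210
  -- iteration 5/12 --
  FD 4: (3.464,-12.928) -> (0,-14.928) [heading=210, draw]
  RT 30: heading 210 -> 180
  -- iteration 6/12 --
  FD 4: (0,-14.928) -> (-4,-14.928) [heading=180, draw]
  RT 30: heading 180 -> 150
  -- iteration 7/12 --
  FD 4: (-4,-14.928) -> (-7.464,-12.928) [heading=150, draw]
  RT 30: heading 150 -> 120
  -- iteration 8/12 --
  FD 4: (-7.464,-12.928) -> (-9.464,-9.464) [heading=120, draw]
  RT 30: heading 120 -> 90
  -- iteration 9/12 --
  FD 4: (-9.464,-9.464) -> (-9.464,-5.464) [heading=90, draw]
  RT 30: heading 90 -> 60
  -- iteration 10/12 --
  FD 4: (-9.464,-5.464) -> (-7.464,-2) [heading=60, draw]
  RT 30: heading 60 -> 30
  -- iteration 11/12 --
  FD 4: (-7.464,-2) -> (-4,0) [heading=30, draw]
  RT 30: heading 30 -> 0
  -- iteration 12/12 --
  FD 4: (-4,0) -> (0,0) [heading=0, draw]
  RT 30: heading 0 -> 330
]
Final: pos=(0,0), heading=330, 12 segment(s) drawn

Start position: (0, 0)
Final position: (0, 0)
Distance = 0; < 1e-6 -> CLOSED

Answer: yes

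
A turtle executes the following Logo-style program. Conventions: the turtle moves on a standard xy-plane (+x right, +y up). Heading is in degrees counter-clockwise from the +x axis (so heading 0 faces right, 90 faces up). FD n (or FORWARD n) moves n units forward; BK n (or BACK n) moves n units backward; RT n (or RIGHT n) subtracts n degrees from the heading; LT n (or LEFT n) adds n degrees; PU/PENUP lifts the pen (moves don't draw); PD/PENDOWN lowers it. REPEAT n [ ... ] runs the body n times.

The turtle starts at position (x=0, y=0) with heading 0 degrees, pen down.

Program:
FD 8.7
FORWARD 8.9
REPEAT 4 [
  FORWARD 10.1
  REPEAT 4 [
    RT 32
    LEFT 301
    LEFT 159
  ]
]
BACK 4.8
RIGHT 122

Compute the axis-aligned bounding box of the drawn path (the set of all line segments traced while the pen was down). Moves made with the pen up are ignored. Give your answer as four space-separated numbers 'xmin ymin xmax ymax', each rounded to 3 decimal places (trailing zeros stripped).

Answer: 0 -10.798 28.052 0

Derivation:
Executing turtle program step by step:
Start: pos=(0,0), heading=0, pen down
FD 8.7: (0,0) -> (8.7,0) [heading=0, draw]
FD 8.9: (8.7,0) -> (17.6,0) [heading=0, draw]
REPEAT 4 [
  -- iteration 1/4 --
  FD 10.1: (17.6,0) -> (27.7,0) [heading=0, draw]
  REPEAT 4 [
    -- iteration 1/4 --
    RT 32: heading 0 -> 328
    LT 301: heading 328 -> 269
    LT 159: heading 269 -> 68
    -- iteration 2/4 --
    RT 32: heading 68 -> 36
    LT 301: heading 36 -> 337
    LT 159: heading 337 -> 136
    -- iteration 3/4 --
    RT 32: heading 136 -> 104
    LT 301: heading 104 -> 45
    LT 159: heading 45 -> 204
    -- iteration 4/4 --
    RT 32: heading 204 -> 172
    LT 301: heading 172 -> 113
    LT 159: heading 113 -> 272
  ]
  -- iteration 2/4 --
  FD 10.1: (27.7,0) -> (28.052,-10.094) [heading=272, draw]
  REPEAT 4 [
    -- iteration 1/4 --
    RT 32: heading 272 -> 240
    LT 301: heading 240 -> 181
    LT 159: heading 181 -> 340
    -- iteration 2/4 --
    RT 32: heading 340 -> 308
    LT 301: heading 308 -> 249
    LT 159: heading 249 -> 48
    -- iteration 3/4 --
    RT 32: heading 48 -> 16
    LT 301: heading 16 -> 317
    LT 159: heading 317 -> 116
    -- iteration 4/4 --
    RT 32: heading 116 -> 84
    LT 301: heading 84 -> 25
    LT 159: heading 25 -> 184
  ]
  -- iteration 3/4 --
  FD 10.1: (28.052,-10.094) -> (17.977,-10.798) [heading=184, draw]
  REPEAT 4 [
    -- iteration 1/4 --
    RT 32: heading 184 -> 152
    LT 301: heading 152 -> 93
    LT 159: heading 93 -> 252
    -- iteration 2/4 --
    RT 32: heading 252 -> 220
    LT 301: heading 220 -> 161
    LT 159: heading 161 -> 320
    -- iteration 3/4 --
    RT 32: heading 320 -> 288
    LT 301: heading 288 -> 229
    LT 159: heading 229 -> 28
    -- iteration 4/4 --
    RT 32: heading 28 -> 356
    LT 301: heading 356 -> 297
    LT 159: heading 297 -> 96
  ]
  -- iteration 4/4 --
  FD 10.1: (17.977,-10.798) -> (16.921,-0.754) [heading=96, draw]
  REPEAT 4 [
    -- iteration 1/4 --
    RT 32: heading 96 -> 64
    LT 301: heading 64 -> 5
    LT 159: heading 5 -> 164
    -- iteration 2/4 --
    RT 32: heading 164 -> 132
    LT 301: heading 132 -> 73
    LT 159: heading 73 -> 232
    -- iteration 3/4 --
    RT 32: heading 232 -> 200
    LT 301: heading 200 -> 141
    LT 159: heading 141 -> 300
    -- iteration 4/4 --
    RT 32: heading 300 -> 268
    LT 301: heading 268 -> 209
    LT 159: heading 209 -> 8
  ]
]
BK 4.8: (16.921,-0.754) -> (12.168,-1.422) [heading=8, draw]
RT 122: heading 8 -> 246
Final: pos=(12.168,-1.422), heading=246, 7 segment(s) drawn

Segment endpoints: x in {0, 8.7, 12.168, 16.921, 17.6, 17.977, 27.7, 28.052}, y in {-10.798, -10.094, -1.422, -0.754, 0}
xmin=0, ymin=-10.798, xmax=28.052, ymax=0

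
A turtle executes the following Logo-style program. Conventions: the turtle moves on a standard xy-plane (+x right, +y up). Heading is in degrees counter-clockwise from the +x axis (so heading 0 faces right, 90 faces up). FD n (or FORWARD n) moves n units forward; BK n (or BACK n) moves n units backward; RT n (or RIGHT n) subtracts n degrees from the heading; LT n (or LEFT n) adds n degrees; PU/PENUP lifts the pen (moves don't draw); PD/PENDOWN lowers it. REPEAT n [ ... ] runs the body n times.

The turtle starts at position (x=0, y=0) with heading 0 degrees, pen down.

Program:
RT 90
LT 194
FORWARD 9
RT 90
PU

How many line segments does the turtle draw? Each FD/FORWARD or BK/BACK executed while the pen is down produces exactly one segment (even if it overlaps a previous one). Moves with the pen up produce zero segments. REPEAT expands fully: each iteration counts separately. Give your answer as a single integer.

Answer: 1

Derivation:
Executing turtle program step by step:
Start: pos=(0,0), heading=0, pen down
RT 90: heading 0 -> 270
LT 194: heading 270 -> 104
FD 9: (0,0) -> (-2.177,8.733) [heading=104, draw]
RT 90: heading 104 -> 14
PU: pen up
Final: pos=(-2.177,8.733), heading=14, 1 segment(s) drawn
Segments drawn: 1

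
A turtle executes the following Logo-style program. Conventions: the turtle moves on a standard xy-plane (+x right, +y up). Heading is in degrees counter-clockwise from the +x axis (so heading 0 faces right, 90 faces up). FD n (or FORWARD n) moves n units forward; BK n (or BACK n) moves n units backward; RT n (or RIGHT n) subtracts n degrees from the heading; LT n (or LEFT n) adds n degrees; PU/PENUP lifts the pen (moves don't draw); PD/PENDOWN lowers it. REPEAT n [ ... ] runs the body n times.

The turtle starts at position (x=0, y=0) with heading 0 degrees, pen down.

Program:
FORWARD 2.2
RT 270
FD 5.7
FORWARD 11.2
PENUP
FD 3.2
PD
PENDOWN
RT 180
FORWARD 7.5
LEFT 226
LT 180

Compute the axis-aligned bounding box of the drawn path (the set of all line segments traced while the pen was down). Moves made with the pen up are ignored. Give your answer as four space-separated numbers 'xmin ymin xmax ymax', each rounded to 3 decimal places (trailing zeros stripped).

Executing turtle program step by step:
Start: pos=(0,0), heading=0, pen down
FD 2.2: (0,0) -> (2.2,0) [heading=0, draw]
RT 270: heading 0 -> 90
FD 5.7: (2.2,0) -> (2.2,5.7) [heading=90, draw]
FD 11.2: (2.2,5.7) -> (2.2,16.9) [heading=90, draw]
PU: pen up
FD 3.2: (2.2,16.9) -> (2.2,20.1) [heading=90, move]
PD: pen down
PD: pen down
RT 180: heading 90 -> 270
FD 7.5: (2.2,20.1) -> (2.2,12.6) [heading=270, draw]
LT 226: heading 270 -> 136
LT 180: heading 136 -> 316
Final: pos=(2.2,12.6), heading=316, 4 segment(s) drawn

Segment endpoints: x in {0, 2.2, 2.2, 2.2, 2.2, 2.2}, y in {0, 5.7, 12.6, 16.9, 20.1}
xmin=0, ymin=0, xmax=2.2, ymax=20.1

Answer: 0 0 2.2 20.1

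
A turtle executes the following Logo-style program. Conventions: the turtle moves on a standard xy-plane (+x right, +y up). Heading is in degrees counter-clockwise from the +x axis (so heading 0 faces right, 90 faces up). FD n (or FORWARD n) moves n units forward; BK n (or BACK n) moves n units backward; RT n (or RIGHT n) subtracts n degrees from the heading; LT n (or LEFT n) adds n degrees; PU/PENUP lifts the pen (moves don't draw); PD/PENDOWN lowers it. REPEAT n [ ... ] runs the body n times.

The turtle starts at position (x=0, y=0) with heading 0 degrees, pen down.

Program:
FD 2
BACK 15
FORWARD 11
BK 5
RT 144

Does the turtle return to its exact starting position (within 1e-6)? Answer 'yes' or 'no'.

Answer: no

Derivation:
Executing turtle program step by step:
Start: pos=(0,0), heading=0, pen down
FD 2: (0,0) -> (2,0) [heading=0, draw]
BK 15: (2,0) -> (-13,0) [heading=0, draw]
FD 11: (-13,0) -> (-2,0) [heading=0, draw]
BK 5: (-2,0) -> (-7,0) [heading=0, draw]
RT 144: heading 0 -> 216
Final: pos=(-7,0), heading=216, 4 segment(s) drawn

Start position: (0, 0)
Final position: (-7, 0)
Distance = 7; >= 1e-6 -> NOT closed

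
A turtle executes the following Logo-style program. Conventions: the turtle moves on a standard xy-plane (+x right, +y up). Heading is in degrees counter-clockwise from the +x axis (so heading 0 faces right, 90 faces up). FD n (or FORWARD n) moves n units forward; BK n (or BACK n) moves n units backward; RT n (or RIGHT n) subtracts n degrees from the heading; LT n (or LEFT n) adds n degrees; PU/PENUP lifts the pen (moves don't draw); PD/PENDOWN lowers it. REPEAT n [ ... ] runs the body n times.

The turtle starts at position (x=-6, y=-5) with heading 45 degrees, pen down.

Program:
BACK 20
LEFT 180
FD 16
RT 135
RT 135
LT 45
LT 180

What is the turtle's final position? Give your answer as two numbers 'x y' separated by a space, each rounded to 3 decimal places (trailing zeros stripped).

Answer: -31.456 -30.456

Derivation:
Executing turtle program step by step:
Start: pos=(-6,-5), heading=45, pen down
BK 20: (-6,-5) -> (-20.142,-19.142) [heading=45, draw]
LT 180: heading 45 -> 225
FD 16: (-20.142,-19.142) -> (-31.456,-30.456) [heading=225, draw]
RT 135: heading 225 -> 90
RT 135: heading 90 -> 315
LT 45: heading 315 -> 0
LT 180: heading 0 -> 180
Final: pos=(-31.456,-30.456), heading=180, 2 segment(s) drawn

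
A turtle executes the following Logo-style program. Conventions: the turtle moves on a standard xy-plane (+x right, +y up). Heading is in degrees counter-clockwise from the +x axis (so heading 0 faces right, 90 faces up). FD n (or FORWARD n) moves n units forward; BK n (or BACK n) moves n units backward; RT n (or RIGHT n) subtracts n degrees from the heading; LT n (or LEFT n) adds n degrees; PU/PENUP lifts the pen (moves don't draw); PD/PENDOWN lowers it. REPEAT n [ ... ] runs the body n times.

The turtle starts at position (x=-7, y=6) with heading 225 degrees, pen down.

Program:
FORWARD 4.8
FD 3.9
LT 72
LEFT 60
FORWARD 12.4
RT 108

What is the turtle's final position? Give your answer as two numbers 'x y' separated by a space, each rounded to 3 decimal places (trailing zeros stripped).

Executing turtle program step by step:
Start: pos=(-7,6), heading=225, pen down
FD 4.8: (-7,6) -> (-10.394,2.606) [heading=225, draw]
FD 3.9: (-10.394,2.606) -> (-13.152,-0.152) [heading=225, draw]
LT 72: heading 225 -> 297
LT 60: heading 297 -> 357
FD 12.4: (-13.152,-0.152) -> (-0.769,-0.801) [heading=357, draw]
RT 108: heading 357 -> 249
Final: pos=(-0.769,-0.801), heading=249, 3 segment(s) drawn

Answer: -0.769 -0.801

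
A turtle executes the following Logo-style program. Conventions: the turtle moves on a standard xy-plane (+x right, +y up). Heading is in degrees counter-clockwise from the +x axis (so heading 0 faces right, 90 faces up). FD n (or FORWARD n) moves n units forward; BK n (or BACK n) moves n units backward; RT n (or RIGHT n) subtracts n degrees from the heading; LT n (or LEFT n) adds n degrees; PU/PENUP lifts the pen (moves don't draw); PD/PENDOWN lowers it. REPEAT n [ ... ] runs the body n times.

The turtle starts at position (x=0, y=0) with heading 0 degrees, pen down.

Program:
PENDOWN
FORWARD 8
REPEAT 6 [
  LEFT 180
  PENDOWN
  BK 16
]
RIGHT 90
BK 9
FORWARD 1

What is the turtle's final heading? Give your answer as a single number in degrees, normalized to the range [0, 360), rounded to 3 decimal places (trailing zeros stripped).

Executing turtle program step by step:
Start: pos=(0,0), heading=0, pen down
PD: pen down
FD 8: (0,0) -> (8,0) [heading=0, draw]
REPEAT 6 [
  -- iteration 1/6 --
  LT 180: heading 0 -> 180
  PD: pen down
  BK 16: (8,0) -> (24,0) [heading=180, draw]
  -- iteration 2/6 --
  LT 180: heading 180 -> 0
  PD: pen down
  BK 16: (24,0) -> (8,0) [heading=0, draw]
  -- iteration 3/6 --
  LT 180: heading 0 -> 180
  PD: pen down
  BK 16: (8,0) -> (24,0) [heading=180, draw]
  -- iteration 4/6 --
  LT 180: heading 180 -> 0
  PD: pen down
  BK 16: (24,0) -> (8,0) [heading=0, draw]
  -- iteration 5/6 --
  LT 180: heading 0 -> 180
  PD: pen down
  BK 16: (8,0) -> (24,0) [heading=180, draw]
  -- iteration 6/6 --
  LT 180: heading 180 -> 0
  PD: pen down
  BK 16: (24,0) -> (8,0) [heading=0, draw]
]
RT 90: heading 0 -> 270
BK 9: (8,0) -> (8,9) [heading=270, draw]
FD 1: (8,9) -> (8,8) [heading=270, draw]
Final: pos=(8,8), heading=270, 9 segment(s) drawn

Answer: 270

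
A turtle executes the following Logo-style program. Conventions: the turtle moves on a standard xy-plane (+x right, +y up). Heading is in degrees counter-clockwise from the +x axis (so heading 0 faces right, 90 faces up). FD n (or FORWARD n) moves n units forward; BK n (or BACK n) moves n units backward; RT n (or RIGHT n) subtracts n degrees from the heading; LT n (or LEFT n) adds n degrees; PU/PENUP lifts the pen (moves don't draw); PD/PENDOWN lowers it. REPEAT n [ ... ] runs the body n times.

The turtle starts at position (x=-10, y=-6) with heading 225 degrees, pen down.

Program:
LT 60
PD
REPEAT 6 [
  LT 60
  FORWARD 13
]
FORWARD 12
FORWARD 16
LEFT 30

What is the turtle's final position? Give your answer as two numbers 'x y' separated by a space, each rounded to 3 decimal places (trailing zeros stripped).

Answer: -2.753 -33.046

Derivation:
Executing turtle program step by step:
Start: pos=(-10,-6), heading=225, pen down
LT 60: heading 225 -> 285
PD: pen down
REPEAT 6 [
  -- iteration 1/6 --
  LT 60: heading 285 -> 345
  FD 13: (-10,-6) -> (2.557,-9.365) [heading=345, draw]
  -- iteration 2/6 --
  LT 60: heading 345 -> 45
  FD 13: (2.557,-9.365) -> (11.749,-0.172) [heading=45, draw]
  -- iteration 3/6 --
  LT 60: heading 45 -> 105
  FD 13: (11.749,-0.172) -> (8.385,12.385) [heading=105, draw]
  -- iteration 4/6 --
  LT 60: heading 105 -> 165
  FD 13: (8.385,12.385) -> (-4.172,15.749) [heading=165, draw]
  -- iteration 5/6 --
  LT 60: heading 165 -> 225
  FD 13: (-4.172,15.749) -> (-13.365,6.557) [heading=225, draw]
  -- iteration 6/6 --
  LT 60: heading 225 -> 285
  FD 13: (-13.365,6.557) -> (-10,-6) [heading=285, draw]
]
FD 12: (-10,-6) -> (-6.894,-17.591) [heading=285, draw]
FD 16: (-6.894,-17.591) -> (-2.753,-33.046) [heading=285, draw]
LT 30: heading 285 -> 315
Final: pos=(-2.753,-33.046), heading=315, 8 segment(s) drawn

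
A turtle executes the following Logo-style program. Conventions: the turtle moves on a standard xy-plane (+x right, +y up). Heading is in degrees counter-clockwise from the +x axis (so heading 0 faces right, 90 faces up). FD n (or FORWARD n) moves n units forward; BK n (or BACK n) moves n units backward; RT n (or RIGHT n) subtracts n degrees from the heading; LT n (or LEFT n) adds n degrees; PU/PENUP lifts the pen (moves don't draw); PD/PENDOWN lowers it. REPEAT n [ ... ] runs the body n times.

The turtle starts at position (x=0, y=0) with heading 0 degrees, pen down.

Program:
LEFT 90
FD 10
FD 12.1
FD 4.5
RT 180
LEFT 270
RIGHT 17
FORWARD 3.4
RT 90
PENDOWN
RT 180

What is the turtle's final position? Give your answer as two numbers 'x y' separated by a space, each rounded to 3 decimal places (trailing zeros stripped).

Answer: -3.251 27.594

Derivation:
Executing turtle program step by step:
Start: pos=(0,0), heading=0, pen down
LT 90: heading 0 -> 90
FD 10: (0,0) -> (0,10) [heading=90, draw]
FD 12.1: (0,10) -> (0,22.1) [heading=90, draw]
FD 4.5: (0,22.1) -> (0,26.6) [heading=90, draw]
RT 180: heading 90 -> 270
LT 270: heading 270 -> 180
RT 17: heading 180 -> 163
FD 3.4: (0,26.6) -> (-3.251,27.594) [heading=163, draw]
RT 90: heading 163 -> 73
PD: pen down
RT 180: heading 73 -> 253
Final: pos=(-3.251,27.594), heading=253, 4 segment(s) drawn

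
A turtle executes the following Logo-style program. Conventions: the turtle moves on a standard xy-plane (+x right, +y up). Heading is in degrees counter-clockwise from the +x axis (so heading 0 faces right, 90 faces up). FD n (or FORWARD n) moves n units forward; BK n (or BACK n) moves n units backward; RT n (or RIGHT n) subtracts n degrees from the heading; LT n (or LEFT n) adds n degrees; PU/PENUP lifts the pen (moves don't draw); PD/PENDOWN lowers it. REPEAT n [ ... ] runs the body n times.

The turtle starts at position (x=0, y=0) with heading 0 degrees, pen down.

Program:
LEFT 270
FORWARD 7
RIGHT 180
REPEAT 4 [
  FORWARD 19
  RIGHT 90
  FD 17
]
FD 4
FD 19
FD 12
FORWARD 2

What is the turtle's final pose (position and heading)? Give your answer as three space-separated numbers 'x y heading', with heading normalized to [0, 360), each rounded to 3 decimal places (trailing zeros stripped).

Executing turtle program step by step:
Start: pos=(0,0), heading=0, pen down
LT 270: heading 0 -> 270
FD 7: (0,0) -> (0,-7) [heading=270, draw]
RT 180: heading 270 -> 90
REPEAT 4 [
  -- iteration 1/4 --
  FD 19: (0,-7) -> (0,12) [heading=90, draw]
  RT 90: heading 90 -> 0
  FD 17: (0,12) -> (17,12) [heading=0, draw]
  -- iteration 2/4 --
  FD 19: (17,12) -> (36,12) [heading=0, draw]
  RT 90: heading 0 -> 270
  FD 17: (36,12) -> (36,-5) [heading=270, draw]
  -- iteration 3/4 --
  FD 19: (36,-5) -> (36,-24) [heading=270, draw]
  RT 90: heading 270 -> 180
  FD 17: (36,-24) -> (19,-24) [heading=180, draw]
  -- iteration 4/4 --
  FD 19: (19,-24) -> (0,-24) [heading=180, draw]
  RT 90: heading 180 -> 90
  FD 17: (0,-24) -> (0,-7) [heading=90, draw]
]
FD 4: (0,-7) -> (0,-3) [heading=90, draw]
FD 19: (0,-3) -> (0,16) [heading=90, draw]
FD 12: (0,16) -> (0,28) [heading=90, draw]
FD 2: (0,28) -> (0,30) [heading=90, draw]
Final: pos=(0,30), heading=90, 13 segment(s) drawn

Answer: 0 30 90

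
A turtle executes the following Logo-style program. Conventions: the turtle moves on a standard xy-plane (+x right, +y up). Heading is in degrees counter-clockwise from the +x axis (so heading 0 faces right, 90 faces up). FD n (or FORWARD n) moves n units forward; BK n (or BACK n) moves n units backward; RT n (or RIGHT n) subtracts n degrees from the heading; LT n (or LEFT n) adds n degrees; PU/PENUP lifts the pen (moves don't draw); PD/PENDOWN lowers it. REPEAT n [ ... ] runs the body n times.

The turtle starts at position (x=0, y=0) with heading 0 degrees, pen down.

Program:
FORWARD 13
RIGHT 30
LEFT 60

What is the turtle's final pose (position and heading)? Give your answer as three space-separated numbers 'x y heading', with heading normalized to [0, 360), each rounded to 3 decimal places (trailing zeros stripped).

Executing turtle program step by step:
Start: pos=(0,0), heading=0, pen down
FD 13: (0,0) -> (13,0) [heading=0, draw]
RT 30: heading 0 -> 330
LT 60: heading 330 -> 30
Final: pos=(13,0), heading=30, 1 segment(s) drawn

Answer: 13 0 30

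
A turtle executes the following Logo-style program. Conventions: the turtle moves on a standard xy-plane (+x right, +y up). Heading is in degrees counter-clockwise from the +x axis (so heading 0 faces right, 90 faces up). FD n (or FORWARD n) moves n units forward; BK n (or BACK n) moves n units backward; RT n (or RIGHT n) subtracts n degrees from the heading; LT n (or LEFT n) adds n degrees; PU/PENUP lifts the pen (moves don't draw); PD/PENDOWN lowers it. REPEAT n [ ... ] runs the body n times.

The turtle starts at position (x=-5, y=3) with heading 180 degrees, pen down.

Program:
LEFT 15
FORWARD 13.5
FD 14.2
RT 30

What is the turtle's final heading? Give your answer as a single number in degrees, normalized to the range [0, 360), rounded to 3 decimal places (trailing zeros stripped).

Answer: 165

Derivation:
Executing turtle program step by step:
Start: pos=(-5,3), heading=180, pen down
LT 15: heading 180 -> 195
FD 13.5: (-5,3) -> (-18.04,-0.494) [heading=195, draw]
FD 14.2: (-18.04,-0.494) -> (-31.756,-4.169) [heading=195, draw]
RT 30: heading 195 -> 165
Final: pos=(-31.756,-4.169), heading=165, 2 segment(s) drawn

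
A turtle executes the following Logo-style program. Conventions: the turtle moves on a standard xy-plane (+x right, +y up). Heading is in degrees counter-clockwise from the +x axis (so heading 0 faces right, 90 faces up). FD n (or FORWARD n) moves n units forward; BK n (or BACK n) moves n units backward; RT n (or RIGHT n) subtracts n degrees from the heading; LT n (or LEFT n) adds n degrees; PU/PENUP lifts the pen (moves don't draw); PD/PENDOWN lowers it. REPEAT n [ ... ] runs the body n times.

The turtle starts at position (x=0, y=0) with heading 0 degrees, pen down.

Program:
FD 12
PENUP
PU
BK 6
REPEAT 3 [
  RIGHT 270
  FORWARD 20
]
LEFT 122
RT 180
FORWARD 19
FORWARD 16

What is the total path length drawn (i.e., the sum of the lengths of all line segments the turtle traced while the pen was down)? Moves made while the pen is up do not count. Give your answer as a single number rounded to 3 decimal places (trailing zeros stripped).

Executing turtle program step by step:
Start: pos=(0,0), heading=0, pen down
FD 12: (0,0) -> (12,0) [heading=0, draw]
PU: pen up
PU: pen up
BK 6: (12,0) -> (6,0) [heading=0, move]
REPEAT 3 [
  -- iteration 1/3 --
  RT 270: heading 0 -> 90
  FD 20: (6,0) -> (6,20) [heading=90, move]
  -- iteration 2/3 --
  RT 270: heading 90 -> 180
  FD 20: (6,20) -> (-14,20) [heading=180, move]
  -- iteration 3/3 --
  RT 270: heading 180 -> 270
  FD 20: (-14,20) -> (-14,0) [heading=270, move]
]
LT 122: heading 270 -> 32
RT 180: heading 32 -> 212
FD 19: (-14,0) -> (-30.113,-10.068) [heading=212, move]
FD 16: (-30.113,-10.068) -> (-43.682,-18.547) [heading=212, move]
Final: pos=(-43.682,-18.547), heading=212, 1 segment(s) drawn

Segment lengths:
  seg 1: (0,0) -> (12,0), length = 12
Total = 12

Answer: 12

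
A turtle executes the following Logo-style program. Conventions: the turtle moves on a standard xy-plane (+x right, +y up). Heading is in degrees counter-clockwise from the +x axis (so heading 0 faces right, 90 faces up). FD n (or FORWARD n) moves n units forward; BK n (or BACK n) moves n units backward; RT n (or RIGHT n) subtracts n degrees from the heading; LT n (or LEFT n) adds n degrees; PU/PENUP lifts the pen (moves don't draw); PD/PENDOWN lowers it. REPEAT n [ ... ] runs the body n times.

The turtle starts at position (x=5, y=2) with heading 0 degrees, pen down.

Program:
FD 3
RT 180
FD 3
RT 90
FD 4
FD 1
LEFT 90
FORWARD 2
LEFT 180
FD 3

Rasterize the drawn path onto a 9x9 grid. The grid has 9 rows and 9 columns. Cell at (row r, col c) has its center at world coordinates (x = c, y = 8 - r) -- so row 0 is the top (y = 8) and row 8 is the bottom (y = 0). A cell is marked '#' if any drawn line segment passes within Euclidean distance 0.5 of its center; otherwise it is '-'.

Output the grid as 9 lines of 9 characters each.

Segment 0: (5,2) -> (8,2)
Segment 1: (8,2) -> (5,2)
Segment 2: (5,2) -> (5,6)
Segment 3: (5,6) -> (5,7)
Segment 4: (5,7) -> (3,7)
Segment 5: (3,7) -> (6,7)

Answer: ---------
---####--
-----#---
-----#---
-----#---
-----#---
-----####
---------
---------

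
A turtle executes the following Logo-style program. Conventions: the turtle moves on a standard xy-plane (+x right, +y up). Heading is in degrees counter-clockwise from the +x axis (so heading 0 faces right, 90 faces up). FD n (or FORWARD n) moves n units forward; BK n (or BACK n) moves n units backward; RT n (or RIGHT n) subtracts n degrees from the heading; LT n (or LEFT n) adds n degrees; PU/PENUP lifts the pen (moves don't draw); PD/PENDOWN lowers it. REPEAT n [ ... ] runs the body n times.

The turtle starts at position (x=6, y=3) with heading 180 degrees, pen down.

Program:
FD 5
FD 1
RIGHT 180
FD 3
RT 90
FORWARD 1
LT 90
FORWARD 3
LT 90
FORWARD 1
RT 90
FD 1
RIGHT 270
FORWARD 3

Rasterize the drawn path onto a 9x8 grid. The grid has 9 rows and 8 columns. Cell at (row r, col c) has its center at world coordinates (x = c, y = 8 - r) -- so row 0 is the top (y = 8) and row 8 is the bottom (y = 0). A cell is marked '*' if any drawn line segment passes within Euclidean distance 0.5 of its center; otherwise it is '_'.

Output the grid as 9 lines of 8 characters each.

Answer: ________
________
_______*
_______*
_______*
********
___****_
________
________

Derivation:
Segment 0: (6,3) -> (1,3)
Segment 1: (1,3) -> (0,3)
Segment 2: (0,3) -> (3,3)
Segment 3: (3,3) -> (3,2)
Segment 4: (3,2) -> (6,2)
Segment 5: (6,2) -> (6,3)
Segment 6: (6,3) -> (7,3)
Segment 7: (7,3) -> (7,6)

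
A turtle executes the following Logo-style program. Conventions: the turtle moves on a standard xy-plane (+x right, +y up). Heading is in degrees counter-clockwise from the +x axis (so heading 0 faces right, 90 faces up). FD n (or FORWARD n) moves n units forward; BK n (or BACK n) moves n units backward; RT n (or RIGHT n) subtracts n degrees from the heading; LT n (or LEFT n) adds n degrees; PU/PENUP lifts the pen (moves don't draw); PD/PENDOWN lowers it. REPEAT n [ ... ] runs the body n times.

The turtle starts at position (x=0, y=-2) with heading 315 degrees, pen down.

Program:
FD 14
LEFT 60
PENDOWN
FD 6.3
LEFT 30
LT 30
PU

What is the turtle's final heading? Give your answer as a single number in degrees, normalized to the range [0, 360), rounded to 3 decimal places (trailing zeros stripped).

Answer: 75

Derivation:
Executing turtle program step by step:
Start: pos=(0,-2), heading=315, pen down
FD 14: (0,-2) -> (9.899,-11.899) [heading=315, draw]
LT 60: heading 315 -> 15
PD: pen down
FD 6.3: (9.899,-11.899) -> (15.985,-10.269) [heading=15, draw]
LT 30: heading 15 -> 45
LT 30: heading 45 -> 75
PU: pen up
Final: pos=(15.985,-10.269), heading=75, 2 segment(s) drawn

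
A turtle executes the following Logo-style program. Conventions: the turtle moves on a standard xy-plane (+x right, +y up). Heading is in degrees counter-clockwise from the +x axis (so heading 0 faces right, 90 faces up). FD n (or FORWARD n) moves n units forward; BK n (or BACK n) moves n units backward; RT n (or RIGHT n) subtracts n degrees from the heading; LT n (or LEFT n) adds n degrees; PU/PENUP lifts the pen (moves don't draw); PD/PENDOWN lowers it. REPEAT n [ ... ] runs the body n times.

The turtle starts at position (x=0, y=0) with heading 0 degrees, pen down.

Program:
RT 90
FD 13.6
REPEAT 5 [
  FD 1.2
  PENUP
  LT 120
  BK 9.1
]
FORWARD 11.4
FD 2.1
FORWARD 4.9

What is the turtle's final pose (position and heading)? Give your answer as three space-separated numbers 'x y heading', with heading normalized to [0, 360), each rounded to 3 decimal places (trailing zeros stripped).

Answer: -14.896 -14.1 150

Derivation:
Executing turtle program step by step:
Start: pos=(0,0), heading=0, pen down
RT 90: heading 0 -> 270
FD 13.6: (0,0) -> (0,-13.6) [heading=270, draw]
REPEAT 5 [
  -- iteration 1/5 --
  FD 1.2: (0,-13.6) -> (0,-14.8) [heading=270, draw]
  PU: pen up
  LT 120: heading 270 -> 30
  BK 9.1: (0,-14.8) -> (-7.881,-19.35) [heading=30, move]
  -- iteration 2/5 --
  FD 1.2: (-7.881,-19.35) -> (-6.842,-18.75) [heading=30, move]
  PU: pen up
  LT 120: heading 30 -> 150
  BK 9.1: (-6.842,-18.75) -> (1.039,-23.3) [heading=150, move]
  -- iteration 3/5 --
  FD 1.2: (1.039,-23.3) -> (0,-22.7) [heading=150, move]
  PU: pen up
  LT 120: heading 150 -> 270
  BK 9.1: (0,-22.7) -> (0,-13.6) [heading=270, move]
  -- iteration 4/5 --
  FD 1.2: (0,-13.6) -> (0,-14.8) [heading=270, move]
  PU: pen up
  LT 120: heading 270 -> 30
  BK 9.1: (0,-14.8) -> (-7.881,-19.35) [heading=30, move]
  -- iteration 5/5 --
  FD 1.2: (-7.881,-19.35) -> (-6.842,-18.75) [heading=30, move]
  PU: pen up
  LT 120: heading 30 -> 150
  BK 9.1: (-6.842,-18.75) -> (1.039,-23.3) [heading=150, move]
]
FD 11.4: (1.039,-23.3) -> (-8.833,-17.6) [heading=150, move]
FD 2.1: (-8.833,-17.6) -> (-10.652,-16.55) [heading=150, move]
FD 4.9: (-10.652,-16.55) -> (-14.896,-14.1) [heading=150, move]
Final: pos=(-14.896,-14.1), heading=150, 2 segment(s) drawn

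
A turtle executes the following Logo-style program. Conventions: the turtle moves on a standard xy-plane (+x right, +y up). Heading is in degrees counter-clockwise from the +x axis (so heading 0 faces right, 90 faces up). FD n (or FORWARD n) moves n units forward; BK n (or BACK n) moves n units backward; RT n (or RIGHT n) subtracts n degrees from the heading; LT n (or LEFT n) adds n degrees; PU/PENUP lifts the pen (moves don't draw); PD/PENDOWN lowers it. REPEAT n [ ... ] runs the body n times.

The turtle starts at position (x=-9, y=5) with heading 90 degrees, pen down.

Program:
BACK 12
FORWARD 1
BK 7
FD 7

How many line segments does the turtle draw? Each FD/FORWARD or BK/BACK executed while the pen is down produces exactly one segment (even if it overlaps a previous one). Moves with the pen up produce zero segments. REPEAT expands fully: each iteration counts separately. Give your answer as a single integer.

Executing turtle program step by step:
Start: pos=(-9,5), heading=90, pen down
BK 12: (-9,5) -> (-9,-7) [heading=90, draw]
FD 1: (-9,-7) -> (-9,-6) [heading=90, draw]
BK 7: (-9,-6) -> (-9,-13) [heading=90, draw]
FD 7: (-9,-13) -> (-9,-6) [heading=90, draw]
Final: pos=(-9,-6), heading=90, 4 segment(s) drawn
Segments drawn: 4

Answer: 4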